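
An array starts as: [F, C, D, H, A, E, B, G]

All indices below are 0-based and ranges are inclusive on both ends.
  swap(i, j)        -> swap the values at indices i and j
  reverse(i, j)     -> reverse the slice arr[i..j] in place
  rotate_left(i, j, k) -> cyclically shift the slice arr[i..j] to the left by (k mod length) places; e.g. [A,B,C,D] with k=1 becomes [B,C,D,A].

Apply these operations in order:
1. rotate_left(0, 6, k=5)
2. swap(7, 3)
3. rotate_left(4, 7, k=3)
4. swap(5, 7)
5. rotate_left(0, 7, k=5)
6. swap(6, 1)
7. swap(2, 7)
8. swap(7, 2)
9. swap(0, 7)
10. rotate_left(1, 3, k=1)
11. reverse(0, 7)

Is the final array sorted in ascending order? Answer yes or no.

Answer: no

Derivation:
After 1 (rotate_left(0, 6, k=5)): [E, B, F, C, D, H, A, G]
After 2 (swap(7, 3)): [E, B, F, G, D, H, A, C]
After 3 (rotate_left(4, 7, k=3)): [E, B, F, G, C, D, H, A]
After 4 (swap(5, 7)): [E, B, F, G, C, A, H, D]
After 5 (rotate_left(0, 7, k=5)): [A, H, D, E, B, F, G, C]
After 6 (swap(6, 1)): [A, G, D, E, B, F, H, C]
After 7 (swap(2, 7)): [A, G, C, E, B, F, H, D]
After 8 (swap(7, 2)): [A, G, D, E, B, F, H, C]
After 9 (swap(0, 7)): [C, G, D, E, B, F, H, A]
After 10 (rotate_left(1, 3, k=1)): [C, D, E, G, B, F, H, A]
After 11 (reverse(0, 7)): [A, H, F, B, G, E, D, C]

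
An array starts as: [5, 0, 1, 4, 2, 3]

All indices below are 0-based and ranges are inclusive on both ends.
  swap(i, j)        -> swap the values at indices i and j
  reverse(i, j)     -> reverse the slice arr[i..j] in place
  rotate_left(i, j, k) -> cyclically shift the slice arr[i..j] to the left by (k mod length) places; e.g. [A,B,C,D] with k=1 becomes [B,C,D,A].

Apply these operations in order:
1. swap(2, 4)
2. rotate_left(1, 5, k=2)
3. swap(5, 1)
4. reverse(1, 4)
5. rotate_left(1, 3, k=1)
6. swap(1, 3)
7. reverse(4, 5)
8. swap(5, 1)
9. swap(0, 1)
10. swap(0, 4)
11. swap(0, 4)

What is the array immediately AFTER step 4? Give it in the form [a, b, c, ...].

After 1 (swap(2, 4)): [5, 0, 2, 4, 1, 3]
After 2 (rotate_left(1, 5, k=2)): [5, 4, 1, 3, 0, 2]
After 3 (swap(5, 1)): [5, 2, 1, 3, 0, 4]
After 4 (reverse(1, 4)): [5, 0, 3, 1, 2, 4]

Answer: [5, 0, 3, 1, 2, 4]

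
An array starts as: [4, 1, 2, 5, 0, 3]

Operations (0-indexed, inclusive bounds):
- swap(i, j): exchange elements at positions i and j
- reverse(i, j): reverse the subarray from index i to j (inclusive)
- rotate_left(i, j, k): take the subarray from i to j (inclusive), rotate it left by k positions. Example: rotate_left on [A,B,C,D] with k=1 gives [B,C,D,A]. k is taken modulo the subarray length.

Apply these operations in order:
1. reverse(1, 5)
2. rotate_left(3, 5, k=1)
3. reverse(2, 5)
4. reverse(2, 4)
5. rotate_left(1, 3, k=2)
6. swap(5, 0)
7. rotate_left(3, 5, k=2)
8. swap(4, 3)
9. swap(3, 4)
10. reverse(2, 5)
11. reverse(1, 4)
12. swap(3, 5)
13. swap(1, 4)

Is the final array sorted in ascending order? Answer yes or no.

Answer: yes

Derivation:
After 1 (reverse(1, 5)): [4, 3, 0, 5, 2, 1]
After 2 (rotate_left(3, 5, k=1)): [4, 3, 0, 2, 1, 5]
After 3 (reverse(2, 5)): [4, 3, 5, 1, 2, 0]
After 4 (reverse(2, 4)): [4, 3, 2, 1, 5, 0]
After 5 (rotate_left(1, 3, k=2)): [4, 1, 3, 2, 5, 0]
After 6 (swap(5, 0)): [0, 1, 3, 2, 5, 4]
After 7 (rotate_left(3, 5, k=2)): [0, 1, 3, 4, 2, 5]
After 8 (swap(4, 3)): [0, 1, 3, 2, 4, 5]
After 9 (swap(3, 4)): [0, 1, 3, 4, 2, 5]
After 10 (reverse(2, 5)): [0, 1, 5, 2, 4, 3]
After 11 (reverse(1, 4)): [0, 4, 2, 5, 1, 3]
After 12 (swap(3, 5)): [0, 4, 2, 3, 1, 5]
After 13 (swap(1, 4)): [0, 1, 2, 3, 4, 5]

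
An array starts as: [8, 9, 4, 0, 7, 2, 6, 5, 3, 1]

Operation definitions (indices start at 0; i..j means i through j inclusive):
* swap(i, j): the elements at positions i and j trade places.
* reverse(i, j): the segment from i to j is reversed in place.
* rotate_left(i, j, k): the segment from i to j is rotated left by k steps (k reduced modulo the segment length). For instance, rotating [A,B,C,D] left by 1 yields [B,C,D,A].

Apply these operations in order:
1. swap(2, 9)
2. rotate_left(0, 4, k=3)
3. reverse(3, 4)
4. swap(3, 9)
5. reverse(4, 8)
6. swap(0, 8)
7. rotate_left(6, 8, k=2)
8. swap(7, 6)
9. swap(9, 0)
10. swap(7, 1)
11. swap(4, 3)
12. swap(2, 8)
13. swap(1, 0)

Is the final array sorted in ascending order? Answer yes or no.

After 1 (swap(2, 9)): [8, 9, 1, 0, 7, 2, 6, 5, 3, 4]
After 2 (rotate_left(0, 4, k=3)): [0, 7, 8, 9, 1, 2, 6, 5, 3, 4]
After 3 (reverse(3, 4)): [0, 7, 8, 1, 9, 2, 6, 5, 3, 4]
After 4 (swap(3, 9)): [0, 7, 8, 4, 9, 2, 6, 5, 3, 1]
After 5 (reverse(4, 8)): [0, 7, 8, 4, 3, 5, 6, 2, 9, 1]
After 6 (swap(0, 8)): [9, 7, 8, 4, 3, 5, 6, 2, 0, 1]
After 7 (rotate_left(6, 8, k=2)): [9, 7, 8, 4, 3, 5, 0, 6, 2, 1]
After 8 (swap(7, 6)): [9, 7, 8, 4, 3, 5, 6, 0, 2, 1]
After 9 (swap(9, 0)): [1, 7, 8, 4, 3, 5, 6, 0, 2, 9]
After 10 (swap(7, 1)): [1, 0, 8, 4, 3, 5, 6, 7, 2, 9]
After 11 (swap(4, 3)): [1, 0, 8, 3, 4, 5, 6, 7, 2, 9]
After 12 (swap(2, 8)): [1, 0, 2, 3, 4, 5, 6, 7, 8, 9]
After 13 (swap(1, 0)): [0, 1, 2, 3, 4, 5, 6, 7, 8, 9]

Answer: yes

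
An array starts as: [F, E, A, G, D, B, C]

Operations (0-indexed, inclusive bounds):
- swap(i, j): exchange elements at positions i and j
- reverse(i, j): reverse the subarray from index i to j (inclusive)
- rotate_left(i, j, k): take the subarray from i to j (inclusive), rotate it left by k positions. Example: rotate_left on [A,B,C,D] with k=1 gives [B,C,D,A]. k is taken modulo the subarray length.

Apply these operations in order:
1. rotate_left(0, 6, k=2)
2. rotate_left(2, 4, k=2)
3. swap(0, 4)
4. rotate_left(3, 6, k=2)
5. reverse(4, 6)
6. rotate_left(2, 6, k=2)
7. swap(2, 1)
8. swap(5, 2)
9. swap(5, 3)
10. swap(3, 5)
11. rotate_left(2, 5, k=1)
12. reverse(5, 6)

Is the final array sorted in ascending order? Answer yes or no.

After 1 (rotate_left(0, 6, k=2)): [A, G, D, B, C, F, E]
After 2 (rotate_left(2, 4, k=2)): [A, G, C, D, B, F, E]
After 3 (swap(0, 4)): [B, G, C, D, A, F, E]
After 4 (rotate_left(3, 6, k=2)): [B, G, C, F, E, D, A]
After 5 (reverse(4, 6)): [B, G, C, F, A, D, E]
After 6 (rotate_left(2, 6, k=2)): [B, G, A, D, E, C, F]
After 7 (swap(2, 1)): [B, A, G, D, E, C, F]
After 8 (swap(5, 2)): [B, A, C, D, E, G, F]
After 9 (swap(5, 3)): [B, A, C, G, E, D, F]
After 10 (swap(3, 5)): [B, A, C, D, E, G, F]
After 11 (rotate_left(2, 5, k=1)): [B, A, D, E, G, C, F]
After 12 (reverse(5, 6)): [B, A, D, E, G, F, C]

Answer: no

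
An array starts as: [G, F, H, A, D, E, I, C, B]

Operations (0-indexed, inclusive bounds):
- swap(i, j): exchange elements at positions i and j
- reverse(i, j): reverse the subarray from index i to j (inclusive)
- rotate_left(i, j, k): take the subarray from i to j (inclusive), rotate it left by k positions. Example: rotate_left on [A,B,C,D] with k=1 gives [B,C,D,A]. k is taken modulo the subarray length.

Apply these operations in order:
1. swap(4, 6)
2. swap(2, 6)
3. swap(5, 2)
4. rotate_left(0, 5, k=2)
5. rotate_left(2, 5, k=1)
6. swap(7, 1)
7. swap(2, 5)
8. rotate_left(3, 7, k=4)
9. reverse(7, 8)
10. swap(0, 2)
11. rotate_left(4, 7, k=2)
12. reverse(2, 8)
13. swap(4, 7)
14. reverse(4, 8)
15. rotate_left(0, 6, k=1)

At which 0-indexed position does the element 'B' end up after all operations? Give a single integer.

After 1 (swap(4, 6)): [G, F, H, A, I, E, D, C, B]
After 2 (swap(2, 6)): [G, F, D, A, I, E, H, C, B]
After 3 (swap(5, 2)): [G, F, E, A, I, D, H, C, B]
After 4 (rotate_left(0, 5, k=2)): [E, A, I, D, G, F, H, C, B]
After 5 (rotate_left(2, 5, k=1)): [E, A, D, G, F, I, H, C, B]
After 6 (swap(7, 1)): [E, C, D, G, F, I, H, A, B]
After 7 (swap(2, 5)): [E, C, I, G, F, D, H, A, B]
After 8 (rotate_left(3, 7, k=4)): [E, C, I, A, G, F, D, H, B]
After 9 (reverse(7, 8)): [E, C, I, A, G, F, D, B, H]
After 10 (swap(0, 2)): [I, C, E, A, G, F, D, B, H]
After 11 (rotate_left(4, 7, k=2)): [I, C, E, A, D, B, G, F, H]
After 12 (reverse(2, 8)): [I, C, H, F, G, B, D, A, E]
After 13 (swap(4, 7)): [I, C, H, F, A, B, D, G, E]
After 14 (reverse(4, 8)): [I, C, H, F, E, G, D, B, A]
After 15 (rotate_left(0, 6, k=1)): [C, H, F, E, G, D, I, B, A]

Answer: 7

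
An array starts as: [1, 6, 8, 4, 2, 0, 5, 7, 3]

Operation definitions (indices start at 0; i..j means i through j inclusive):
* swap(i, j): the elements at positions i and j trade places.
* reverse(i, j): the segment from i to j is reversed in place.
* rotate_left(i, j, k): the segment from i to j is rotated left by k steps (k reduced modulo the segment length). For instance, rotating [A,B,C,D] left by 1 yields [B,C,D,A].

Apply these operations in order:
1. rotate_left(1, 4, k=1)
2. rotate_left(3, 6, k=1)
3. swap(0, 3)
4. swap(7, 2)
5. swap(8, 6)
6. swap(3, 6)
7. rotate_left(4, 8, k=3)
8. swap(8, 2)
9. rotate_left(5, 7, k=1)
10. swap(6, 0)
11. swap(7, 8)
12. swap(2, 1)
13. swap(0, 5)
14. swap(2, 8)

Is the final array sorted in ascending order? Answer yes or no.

Answer: yes

Derivation:
After 1 (rotate_left(1, 4, k=1)): [1, 8, 4, 2, 6, 0, 5, 7, 3]
After 2 (rotate_left(3, 6, k=1)): [1, 8, 4, 6, 0, 5, 2, 7, 3]
After 3 (swap(0, 3)): [6, 8, 4, 1, 0, 5, 2, 7, 3]
After 4 (swap(7, 2)): [6, 8, 7, 1, 0, 5, 2, 4, 3]
After 5 (swap(8, 6)): [6, 8, 7, 1, 0, 5, 3, 4, 2]
After 6 (swap(3, 6)): [6, 8, 7, 3, 0, 5, 1, 4, 2]
After 7 (rotate_left(4, 8, k=3)): [6, 8, 7, 3, 4, 2, 0, 5, 1]
After 8 (swap(8, 2)): [6, 8, 1, 3, 4, 2, 0, 5, 7]
After 9 (rotate_left(5, 7, k=1)): [6, 8, 1, 3, 4, 0, 5, 2, 7]
After 10 (swap(6, 0)): [5, 8, 1, 3, 4, 0, 6, 2, 7]
After 11 (swap(7, 8)): [5, 8, 1, 3, 4, 0, 6, 7, 2]
After 12 (swap(2, 1)): [5, 1, 8, 3, 4, 0, 6, 7, 2]
After 13 (swap(0, 5)): [0, 1, 8, 3, 4, 5, 6, 7, 2]
After 14 (swap(2, 8)): [0, 1, 2, 3, 4, 5, 6, 7, 8]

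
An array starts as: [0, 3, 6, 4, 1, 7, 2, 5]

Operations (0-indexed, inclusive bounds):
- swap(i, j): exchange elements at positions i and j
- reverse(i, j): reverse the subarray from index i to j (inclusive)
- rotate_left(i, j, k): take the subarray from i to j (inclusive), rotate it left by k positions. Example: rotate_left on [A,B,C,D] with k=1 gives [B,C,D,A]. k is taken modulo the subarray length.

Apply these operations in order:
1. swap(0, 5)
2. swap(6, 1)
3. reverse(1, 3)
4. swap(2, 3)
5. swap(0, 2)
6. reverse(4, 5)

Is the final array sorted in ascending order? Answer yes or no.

Answer: no

Derivation:
After 1 (swap(0, 5)): [7, 3, 6, 4, 1, 0, 2, 5]
After 2 (swap(6, 1)): [7, 2, 6, 4, 1, 0, 3, 5]
After 3 (reverse(1, 3)): [7, 4, 6, 2, 1, 0, 3, 5]
After 4 (swap(2, 3)): [7, 4, 2, 6, 1, 0, 3, 5]
After 5 (swap(0, 2)): [2, 4, 7, 6, 1, 0, 3, 5]
After 6 (reverse(4, 5)): [2, 4, 7, 6, 0, 1, 3, 5]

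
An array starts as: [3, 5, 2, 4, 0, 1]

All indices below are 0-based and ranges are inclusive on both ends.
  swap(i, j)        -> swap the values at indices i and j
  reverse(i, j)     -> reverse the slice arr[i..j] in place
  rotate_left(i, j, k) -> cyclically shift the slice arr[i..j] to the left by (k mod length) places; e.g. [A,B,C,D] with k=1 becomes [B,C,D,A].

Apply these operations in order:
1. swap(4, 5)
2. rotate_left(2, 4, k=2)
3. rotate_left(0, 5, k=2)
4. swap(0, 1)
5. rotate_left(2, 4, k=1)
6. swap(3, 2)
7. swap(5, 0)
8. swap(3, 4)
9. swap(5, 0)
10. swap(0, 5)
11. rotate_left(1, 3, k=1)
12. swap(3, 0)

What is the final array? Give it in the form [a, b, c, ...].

After 1 (swap(4, 5)): [3, 5, 2, 4, 1, 0]
After 2 (rotate_left(2, 4, k=2)): [3, 5, 1, 2, 4, 0]
After 3 (rotate_left(0, 5, k=2)): [1, 2, 4, 0, 3, 5]
After 4 (swap(0, 1)): [2, 1, 4, 0, 3, 5]
After 5 (rotate_left(2, 4, k=1)): [2, 1, 0, 3, 4, 5]
After 6 (swap(3, 2)): [2, 1, 3, 0, 4, 5]
After 7 (swap(5, 0)): [5, 1, 3, 0, 4, 2]
After 8 (swap(3, 4)): [5, 1, 3, 4, 0, 2]
After 9 (swap(5, 0)): [2, 1, 3, 4, 0, 5]
After 10 (swap(0, 5)): [5, 1, 3, 4, 0, 2]
After 11 (rotate_left(1, 3, k=1)): [5, 3, 4, 1, 0, 2]
After 12 (swap(3, 0)): [1, 3, 4, 5, 0, 2]

Answer: [1, 3, 4, 5, 0, 2]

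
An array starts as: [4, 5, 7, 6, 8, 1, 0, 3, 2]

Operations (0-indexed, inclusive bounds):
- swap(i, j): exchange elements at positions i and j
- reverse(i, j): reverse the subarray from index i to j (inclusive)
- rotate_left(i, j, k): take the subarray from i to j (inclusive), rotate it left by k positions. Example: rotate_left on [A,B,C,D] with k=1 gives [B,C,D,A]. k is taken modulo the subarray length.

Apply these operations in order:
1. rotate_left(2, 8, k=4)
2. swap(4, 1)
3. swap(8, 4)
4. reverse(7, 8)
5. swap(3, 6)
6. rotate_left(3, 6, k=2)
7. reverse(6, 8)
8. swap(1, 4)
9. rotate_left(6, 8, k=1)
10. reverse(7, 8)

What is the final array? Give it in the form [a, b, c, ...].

After 1 (rotate_left(2, 8, k=4)): [4, 5, 0, 3, 2, 7, 6, 8, 1]
After 2 (swap(4, 1)): [4, 2, 0, 3, 5, 7, 6, 8, 1]
After 3 (swap(8, 4)): [4, 2, 0, 3, 1, 7, 6, 8, 5]
After 4 (reverse(7, 8)): [4, 2, 0, 3, 1, 7, 6, 5, 8]
After 5 (swap(3, 6)): [4, 2, 0, 6, 1, 7, 3, 5, 8]
After 6 (rotate_left(3, 6, k=2)): [4, 2, 0, 7, 3, 6, 1, 5, 8]
After 7 (reverse(6, 8)): [4, 2, 0, 7, 3, 6, 8, 5, 1]
After 8 (swap(1, 4)): [4, 3, 0, 7, 2, 6, 8, 5, 1]
After 9 (rotate_left(6, 8, k=1)): [4, 3, 0, 7, 2, 6, 5, 1, 8]
After 10 (reverse(7, 8)): [4, 3, 0, 7, 2, 6, 5, 8, 1]

Answer: [4, 3, 0, 7, 2, 6, 5, 8, 1]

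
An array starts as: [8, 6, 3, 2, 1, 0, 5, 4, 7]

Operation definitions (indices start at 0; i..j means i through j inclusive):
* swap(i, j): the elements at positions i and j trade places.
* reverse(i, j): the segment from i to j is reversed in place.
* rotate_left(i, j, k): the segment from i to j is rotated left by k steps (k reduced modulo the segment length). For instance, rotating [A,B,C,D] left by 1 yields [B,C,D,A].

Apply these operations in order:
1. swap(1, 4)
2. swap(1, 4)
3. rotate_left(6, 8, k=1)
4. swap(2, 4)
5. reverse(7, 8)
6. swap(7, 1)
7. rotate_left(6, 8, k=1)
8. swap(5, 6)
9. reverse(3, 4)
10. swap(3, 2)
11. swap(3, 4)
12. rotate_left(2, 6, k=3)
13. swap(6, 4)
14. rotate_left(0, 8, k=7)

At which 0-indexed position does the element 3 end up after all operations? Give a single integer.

After 1 (swap(1, 4)): [8, 1, 3, 2, 6, 0, 5, 4, 7]
After 2 (swap(1, 4)): [8, 6, 3, 2, 1, 0, 5, 4, 7]
After 3 (rotate_left(6, 8, k=1)): [8, 6, 3, 2, 1, 0, 4, 7, 5]
After 4 (swap(2, 4)): [8, 6, 1, 2, 3, 0, 4, 7, 5]
After 5 (reverse(7, 8)): [8, 6, 1, 2, 3, 0, 4, 5, 7]
After 6 (swap(7, 1)): [8, 5, 1, 2, 3, 0, 4, 6, 7]
After 7 (rotate_left(6, 8, k=1)): [8, 5, 1, 2, 3, 0, 6, 7, 4]
After 8 (swap(5, 6)): [8, 5, 1, 2, 3, 6, 0, 7, 4]
After 9 (reverse(3, 4)): [8, 5, 1, 3, 2, 6, 0, 7, 4]
After 10 (swap(3, 2)): [8, 5, 3, 1, 2, 6, 0, 7, 4]
After 11 (swap(3, 4)): [8, 5, 3, 2, 1, 6, 0, 7, 4]
After 12 (rotate_left(2, 6, k=3)): [8, 5, 6, 0, 3, 2, 1, 7, 4]
After 13 (swap(6, 4)): [8, 5, 6, 0, 1, 2, 3, 7, 4]
After 14 (rotate_left(0, 8, k=7)): [7, 4, 8, 5, 6, 0, 1, 2, 3]

Answer: 8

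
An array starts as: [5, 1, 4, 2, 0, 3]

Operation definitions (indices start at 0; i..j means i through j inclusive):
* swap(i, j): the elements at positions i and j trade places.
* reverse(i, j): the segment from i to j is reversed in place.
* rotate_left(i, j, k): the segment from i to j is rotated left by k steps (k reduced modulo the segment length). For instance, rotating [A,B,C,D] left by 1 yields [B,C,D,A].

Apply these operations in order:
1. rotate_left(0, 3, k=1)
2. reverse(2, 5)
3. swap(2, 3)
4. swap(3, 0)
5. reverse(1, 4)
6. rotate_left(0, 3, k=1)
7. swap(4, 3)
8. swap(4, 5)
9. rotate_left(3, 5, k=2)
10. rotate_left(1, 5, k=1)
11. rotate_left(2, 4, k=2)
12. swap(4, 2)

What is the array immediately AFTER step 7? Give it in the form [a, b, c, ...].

After 1 (rotate_left(0, 3, k=1)): [1, 4, 2, 5, 0, 3]
After 2 (reverse(2, 5)): [1, 4, 3, 0, 5, 2]
After 3 (swap(2, 3)): [1, 4, 0, 3, 5, 2]
After 4 (swap(3, 0)): [3, 4, 0, 1, 5, 2]
After 5 (reverse(1, 4)): [3, 5, 1, 0, 4, 2]
After 6 (rotate_left(0, 3, k=1)): [5, 1, 0, 3, 4, 2]
After 7 (swap(4, 3)): [5, 1, 0, 4, 3, 2]

Answer: [5, 1, 0, 4, 3, 2]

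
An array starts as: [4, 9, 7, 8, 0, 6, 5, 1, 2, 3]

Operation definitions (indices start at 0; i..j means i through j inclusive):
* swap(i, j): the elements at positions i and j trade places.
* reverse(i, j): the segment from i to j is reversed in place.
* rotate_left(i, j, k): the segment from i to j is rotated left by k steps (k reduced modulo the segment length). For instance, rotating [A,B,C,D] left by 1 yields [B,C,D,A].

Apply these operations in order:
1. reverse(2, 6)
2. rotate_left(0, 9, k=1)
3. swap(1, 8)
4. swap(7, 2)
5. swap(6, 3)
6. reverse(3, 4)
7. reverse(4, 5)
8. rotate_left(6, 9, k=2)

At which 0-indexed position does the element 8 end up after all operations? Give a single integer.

After 1 (reverse(2, 6)): [4, 9, 5, 6, 0, 8, 7, 1, 2, 3]
After 2 (rotate_left(0, 9, k=1)): [9, 5, 6, 0, 8, 7, 1, 2, 3, 4]
After 3 (swap(1, 8)): [9, 3, 6, 0, 8, 7, 1, 2, 5, 4]
After 4 (swap(7, 2)): [9, 3, 2, 0, 8, 7, 1, 6, 5, 4]
After 5 (swap(6, 3)): [9, 3, 2, 1, 8, 7, 0, 6, 5, 4]
After 6 (reverse(3, 4)): [9, 3, 2, 8, 1, 7, 0, 6, 5, 4]
After 7 (reverse(4, 5)): [9, 3, 2, 8, 7, 1, 0, 6, 5, 4]
After 8 (rotate_left(6, 9, k=2)): [9, 3, 2, 8, 7, 1, 5, 4, 0, 6]

Answer: 3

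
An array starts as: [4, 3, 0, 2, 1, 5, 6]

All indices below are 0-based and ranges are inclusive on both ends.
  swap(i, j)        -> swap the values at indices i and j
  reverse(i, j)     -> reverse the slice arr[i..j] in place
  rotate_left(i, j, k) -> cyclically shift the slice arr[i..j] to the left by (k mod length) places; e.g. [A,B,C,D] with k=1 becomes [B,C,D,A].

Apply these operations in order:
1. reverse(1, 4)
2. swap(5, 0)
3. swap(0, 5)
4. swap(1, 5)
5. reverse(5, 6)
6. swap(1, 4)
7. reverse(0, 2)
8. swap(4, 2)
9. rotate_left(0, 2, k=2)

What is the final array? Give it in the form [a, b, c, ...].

Answer: [5, 2, 3, 0, 4, 6, 1]

Derivation:
After 1 (reverse(1, 4)): [4, 1, 2, 0, 3, 5, 6]
After 2 (swap(5, 0)): [5, 1, 2, 0, 3, 4, 6]
After 3 (swap(0, 5)): [4, 1, 2, 0, 3, 5, 6]
After 4 (swap(1, 5)): [4, 5, 2, 0, 3, 1, 6]
After 5 (reverse(5, 6)): [4, 5, 2, 0, 3, 6, 1]
After 6 (swap(1, 4)): [4, 3, 2, 0, 5, 6, 1]
After 7 (reverse(0, 2)): [2, 3, 4, 0, 5, 6, 1]
After 8 (swap(4, 2)): [2, 3, 5, 0, 4, 6, 1]
After 9 (rotate_left(0, 2, k=2)): [5, 2, 3, 0, 4, 6, 1]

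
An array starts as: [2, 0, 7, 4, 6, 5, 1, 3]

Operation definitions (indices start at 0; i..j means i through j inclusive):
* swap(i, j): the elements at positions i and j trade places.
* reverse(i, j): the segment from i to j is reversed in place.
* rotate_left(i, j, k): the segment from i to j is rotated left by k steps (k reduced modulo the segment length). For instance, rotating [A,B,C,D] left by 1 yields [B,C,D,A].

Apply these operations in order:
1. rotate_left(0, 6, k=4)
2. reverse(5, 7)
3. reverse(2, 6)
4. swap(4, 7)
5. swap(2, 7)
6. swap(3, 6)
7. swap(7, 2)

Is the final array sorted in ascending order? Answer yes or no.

Answer: no

Derivation:
After 1 (rotate_left(0, 6, k=4)): [6, 5, 1, 2, 0, 7, 4, 3]
After 2 (reverse(5, 7)): [6, 5, 1, 2, 0, 3, 4, 7]
After 3 (reverse(2, 6)): [6, 5, 4, 3, 0, 2, 1, 7]
After 4 (swap(4, 7)): [6, 5, 4, 3, 7, 2, 1, 0]
After 5 (swap(2, 7)): [6, 5, 0, 3, 7, 2, 1, 4]
After 6 (swap(3, 6)): [6, 5, 0, 1, 7, 2, 3, 4]
After 7 (swap(7, 2)): [6, 5, 4, 1, 7, 2, 3, 0]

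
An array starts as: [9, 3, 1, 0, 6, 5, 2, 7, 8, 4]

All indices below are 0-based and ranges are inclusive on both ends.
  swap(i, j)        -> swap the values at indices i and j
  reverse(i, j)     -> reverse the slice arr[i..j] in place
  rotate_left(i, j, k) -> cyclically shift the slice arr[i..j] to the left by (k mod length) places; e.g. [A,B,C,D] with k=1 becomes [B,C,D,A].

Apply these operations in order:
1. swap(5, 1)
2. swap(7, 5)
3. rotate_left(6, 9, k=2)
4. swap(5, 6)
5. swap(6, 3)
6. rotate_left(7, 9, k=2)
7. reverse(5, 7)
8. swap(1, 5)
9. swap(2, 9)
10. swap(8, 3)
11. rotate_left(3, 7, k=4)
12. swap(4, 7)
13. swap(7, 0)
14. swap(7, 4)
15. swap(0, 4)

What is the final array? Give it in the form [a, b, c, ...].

After 1 (swap(5, 1)): [9, 5, 1, 0, 6, 3, 2, 7, 8, 4]
After 2 (swap(7, 5)): [9, 5, 1, 0, 6, 7, 2, 3, 8, 4]
After 3 (rotate_left(6, 9, k=2)): [9, 5, 1, 0, 6, 7, 8, 4, 2, 3]
After 4 (swap(5, 6)): [9, 5, 1, 0, 6, 8, 7, 4, 2, 3]
After 5 (swap(6, 3)): [9, 5, 1, 7, 6, 8, 0, 4, 2, 3]
After 6 (rotate_left(7, 9, k=2)): [9, 5, 1, 7, 6, 8, 0, 3, 4, 2]
After 7 (reverse(5, 7)): [9, 5, 1, 7, 6, 3, 0, 8, 4, 2]
After 8 (swap(1, 5)): [9, 3, 1, 7, 6, 5, 0, 8, 4, 2]
After 9 (swap(2, 9)): [9, 3, 2, 7, 6, 5, 0, 8, 4, 1]
After 10 (swap(8, 3)): [9, 3, 2, 4, 6, 5, 0, 8, 7, 1]
After 11 (rotate_left(3, 7, k=4)): [9, 3, 2, 8, 4, 6, 5, 0, 7, 1]
After 12 (swap(4, 7)): [9, 3, 2, 8, 0, 6, 5, 4, 7, 1]
After 13 (swap(7, 0)): [4, 3, 2, 8, 0, 6, 5, 9, 7, 1]
After 14 (swap(7, 4)): [4, 3, 2, 8, 9, 6, 5, 0, 7, 1]
After 15 (swap(0, 4)): [9, 3, 2, 8, 4, 6, 5, 0, 7, 1]

Answer: [9, 3, 2, 8, 4, 6, 5, 0, 7, 1]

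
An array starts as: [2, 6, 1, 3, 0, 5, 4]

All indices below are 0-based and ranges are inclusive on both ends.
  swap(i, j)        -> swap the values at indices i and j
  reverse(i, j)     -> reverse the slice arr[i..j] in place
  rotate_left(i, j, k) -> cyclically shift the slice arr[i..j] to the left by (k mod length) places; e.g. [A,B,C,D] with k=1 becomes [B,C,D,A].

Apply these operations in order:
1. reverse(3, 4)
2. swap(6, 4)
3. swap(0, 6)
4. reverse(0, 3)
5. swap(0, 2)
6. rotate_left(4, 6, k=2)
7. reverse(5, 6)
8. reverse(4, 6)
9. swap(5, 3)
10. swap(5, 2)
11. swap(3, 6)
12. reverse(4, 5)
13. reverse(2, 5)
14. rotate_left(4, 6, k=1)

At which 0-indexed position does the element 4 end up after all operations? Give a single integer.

Answer: 2

Derivation:
After 1 (reverse(3, 4)): [2, 6, 1, 0, 3, 5, 4]
After 2 (swap(6, 4)): [2, 6, 1, 0, 4, 5, 3]
After 3 (swap(0, 6)): [3, 6, 1, 0, 4, 5, 2]
After 4 (reverse(0, 3)): [0, 1, 6, 3, 4, 5, 2]
After 5 (swap(0, 2)): [6, 1, 0, 3, 4, 5, 2]
After 6 (rotate_left(4, 6, k=2)): [6, 1, 0, 3, 2, 4, 5]
After 7 (reverse(5, 6)): [6, 1, 0, 3, 2, 5, 4]
After 8 (reverse(4, 6)): [6, 1, 0, 3, 4, 5, 2]
After 9 (swap(5, 3)): [6, 1, 0, 5, 4, 3, 2]
After 10 (swap(5, 2)): [6, 1, 3, 5, 4, 0, 2]
After 11 (swap(3, 6)): [6, 1, 3, 2, 4, 0, 5]
After 12 (reverse(4, 5)): [6, 1, 3, 2, 0, 4, 5]
After 13 (reverse(2, 5)): [6, 1, 4, 0, 2, 3, 5]
After 14 (rotate_left(4, 6, k=1)): [6, 1, 4, 0, 3, 5, 2]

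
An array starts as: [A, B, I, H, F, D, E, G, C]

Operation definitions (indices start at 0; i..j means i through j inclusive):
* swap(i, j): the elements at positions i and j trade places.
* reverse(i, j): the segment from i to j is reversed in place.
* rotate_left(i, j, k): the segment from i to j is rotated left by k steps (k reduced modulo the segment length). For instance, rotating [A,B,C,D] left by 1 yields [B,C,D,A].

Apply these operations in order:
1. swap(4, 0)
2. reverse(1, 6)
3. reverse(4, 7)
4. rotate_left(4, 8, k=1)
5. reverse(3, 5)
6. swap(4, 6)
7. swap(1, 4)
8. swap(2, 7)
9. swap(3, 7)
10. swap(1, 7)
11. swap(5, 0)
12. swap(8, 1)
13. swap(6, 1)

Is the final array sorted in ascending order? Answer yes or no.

After 1 (swap(4, 0)): [F, B, I, H, A, D, E, G, C]
After 2 (reverse(1, 6)): [F, E, D, A, H, I, B, G, C]
After 3 (reverse(4, 7)): [F, E, D, A, G, B, I, H, C]
After 4 (rotate_left(4, 8, k=1)): [F, E, D, A, B, I, H, C, G]
After 5 (reverse(3, 5)): [F, E, D, I, B, A, H, C, G]
After 6 (swap(4, 6)): [F, E, D, I, H, A, B, C, G]
After 7 (swap(1, 4)): [F, H, D, I, E, A, B, C, G]
After 8 (swap(2, 7)): [F, H, C, I, E, A, B, D, G]
After 9 (swap(3, 7)): [F, H, C, D, E, A, B, I, G]
After 10 (swap(1, 7)): [F, I, C, D, E, A, B, H, G]
After 11 (swap(5, 0)): [A, I, C, D, E, F, B, H, G]
After 12 (swap(8, 1)): [A, G, C, D, E, F, B, H, I]
After 13 (swap(6, 1)): [A, B, C, D, E, F, G, H, I]

Answer: yes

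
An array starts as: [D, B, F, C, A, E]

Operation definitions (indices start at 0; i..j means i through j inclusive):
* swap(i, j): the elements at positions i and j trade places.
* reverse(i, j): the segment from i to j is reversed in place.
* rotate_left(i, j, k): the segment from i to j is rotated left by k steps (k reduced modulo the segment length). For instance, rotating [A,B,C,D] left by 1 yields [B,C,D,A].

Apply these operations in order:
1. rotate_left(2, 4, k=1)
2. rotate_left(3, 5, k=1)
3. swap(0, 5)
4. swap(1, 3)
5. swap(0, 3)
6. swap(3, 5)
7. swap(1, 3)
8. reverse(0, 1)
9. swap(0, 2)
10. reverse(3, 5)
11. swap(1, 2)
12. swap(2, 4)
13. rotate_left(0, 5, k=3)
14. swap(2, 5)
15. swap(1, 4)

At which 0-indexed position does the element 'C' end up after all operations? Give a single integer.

After 1 (rotate_left(2, 4, k=1)): [D, B, C, A, F, E]
After 2 (rotate_left(3, 5, k=1)): [D, B, C, F, E, A]
After 3 (swap(0, 5)): [A, B, C, F, E, D]
After 4 (swap(1, 3)): [A, F, C, B, E, D]
After 5 (swap(0, 3)): [B, F, C, A, E, D]
After 6 (swap(3, 5)): [B, F, C, D, E, A]
After 7 (swap(1, 3)): [B, D, C, F, E, A]
After 8 (reverse(0, 1)): [D, B, C, F, E, A]
After 9 (swap(0, 2)): [C, B, D, F, E, A]
After 10 (reverse(3, 5)): [C, B, D, A, E, F]
After 11 (swap(1, 2)): [C, D, B, A, E, F]
After 12 (swap(2, 4)): [C, D, E, A, B, F]
After 13 (rotate_left(0, 5, k=3)): [A, B, F, C, D, E]
After 14 (swap(2, 5)): [A, B, E, C, D, F]
After 15 (swap(1, 4)): [A, D, E, C, B, F]

Answer: 3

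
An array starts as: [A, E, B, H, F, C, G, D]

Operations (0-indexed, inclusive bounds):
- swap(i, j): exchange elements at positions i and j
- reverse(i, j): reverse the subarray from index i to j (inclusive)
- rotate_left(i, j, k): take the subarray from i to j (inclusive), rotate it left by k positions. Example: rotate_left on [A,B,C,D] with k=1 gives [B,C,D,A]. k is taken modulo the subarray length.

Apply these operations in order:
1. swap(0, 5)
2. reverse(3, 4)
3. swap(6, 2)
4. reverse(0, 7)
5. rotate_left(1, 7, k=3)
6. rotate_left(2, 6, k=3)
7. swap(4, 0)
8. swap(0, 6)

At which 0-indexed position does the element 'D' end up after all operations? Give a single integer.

After 1 (swap(0, 5)): [C, E, B, H, F, A, G, D]
After 2 (reverse(3, 4)): [C, E, B, F, H, A, G, D]
After 3 (swap(6, 2)): [C, E, G, F, H, A, B, D]
After 4 (reverse(0, 7)): [D, B, A, H, F, G, E, C]
After 5 (rotate_left(1, 7, k=3)): [D, F, G, E, C, B, A, H]
After 6 (rotate_left(2, 6, k=3)): [D, F, B, A, G, E, C, H]
After 7 (swap(4, 0)): [G, F, B, A, D, E, C, H]
After 8 (swap(0, 6)): [C, F, B, A, D, E, G, H]

Answer: 4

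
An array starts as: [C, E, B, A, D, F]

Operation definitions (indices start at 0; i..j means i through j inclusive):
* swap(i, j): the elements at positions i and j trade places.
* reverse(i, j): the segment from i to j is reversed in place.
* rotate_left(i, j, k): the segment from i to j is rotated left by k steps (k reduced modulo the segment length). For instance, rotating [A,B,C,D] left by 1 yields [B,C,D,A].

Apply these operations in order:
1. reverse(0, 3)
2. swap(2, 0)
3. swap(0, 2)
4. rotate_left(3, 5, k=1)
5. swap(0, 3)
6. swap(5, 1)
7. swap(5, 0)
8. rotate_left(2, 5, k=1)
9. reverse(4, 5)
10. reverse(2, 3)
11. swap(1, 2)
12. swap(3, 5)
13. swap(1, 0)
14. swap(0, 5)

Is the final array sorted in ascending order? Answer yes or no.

Answer: yes

Derivation:
After 1 (reverse(0, 3)): [A, B, E, C, D, F]
After 2 (swap(2, 0)): [E, B, A, C, D, F]
After 3 (swap(0, 2)): [A, B, E, C, D, F]
After 4 (rotate_left(3, 5, k=1)): [A, B, E, D, F, C]
After 5 (swap(0, 3)): [D, B, E, A, F, C]
After 6 (swap(5, 1)): [D, C, E, A, F, B]
After 7 (swap(5, 0)): [B, C, E, A, F, D]
After 8 (rotate_left(2, 5, k=1)): [B, C, A, F, D, E]
After 9 (reverse(4, 5)): [B, C, A, F, E, D]
After 10 (reverse(2, 3)): [B, C, F, A, E, D]
After 11 (swap(1, 2)): [B, F, C, A, E, D]
After 12 (swap(3, 5)): [B, F, C, D, E, A]
After 13 (swap(1, 0)): [F, B, C, D, E, A]
After 14 (swap(0, 5)): [A, B, C, D, E, F]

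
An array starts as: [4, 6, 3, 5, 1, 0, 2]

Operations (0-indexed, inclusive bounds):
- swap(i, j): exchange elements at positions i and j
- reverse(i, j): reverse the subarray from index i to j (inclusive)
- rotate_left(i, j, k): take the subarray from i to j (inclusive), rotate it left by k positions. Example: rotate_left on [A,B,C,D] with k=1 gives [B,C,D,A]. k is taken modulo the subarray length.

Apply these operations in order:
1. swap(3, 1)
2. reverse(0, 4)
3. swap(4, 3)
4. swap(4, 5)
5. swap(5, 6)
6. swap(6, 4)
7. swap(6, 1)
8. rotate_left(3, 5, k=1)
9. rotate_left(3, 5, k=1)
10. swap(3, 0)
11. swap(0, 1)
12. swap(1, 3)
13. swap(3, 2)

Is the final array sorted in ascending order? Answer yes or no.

Answer: yes

Derivation:
After 1 (swap(3, 1)): [4, 5, 3, 6, 1, 0, 2]
After 2 (reverse(0, 4)): [1, 6, 3, 5, 4, 0, 2]
After 3 (swap(4, 3)): [1, 6, 3, 4, 5, 0, 2]
After 4 (swap(4, 5)): [1, 6, 3, 4, 0, 5, 2]
After 5 (swap(5, 6)): [1, 6, 3, 4, 0, 2, 5]
After 6 (swap(6, 4)): [1, 6, 3, 4, 5, 2, 0]
After 7 (swap(6, 1)): [1, 0, 3, 4, 5, 2, 6]
After 8 (rotate_left(3, 5, k=1)): [1, 0, 3, 5, 2, 4, 6]
After 9 (rotate_left(3, 5, k=1)): [1, 0, 3, 2, 4, 5, 6]
After 10 (swap(3, 0)): [2, 0, 3, 1, 4, 5, 6]
After 11 (swap(0, 1)): [0, 2, 3, 1, 4, 5, 6]
After 12 (swap(1, 3)): [0, 1, 3, 2, 4, 5, 6]
After 13 (swap(3, 2)): [0, 1, 2, 3, 4, 5, 6]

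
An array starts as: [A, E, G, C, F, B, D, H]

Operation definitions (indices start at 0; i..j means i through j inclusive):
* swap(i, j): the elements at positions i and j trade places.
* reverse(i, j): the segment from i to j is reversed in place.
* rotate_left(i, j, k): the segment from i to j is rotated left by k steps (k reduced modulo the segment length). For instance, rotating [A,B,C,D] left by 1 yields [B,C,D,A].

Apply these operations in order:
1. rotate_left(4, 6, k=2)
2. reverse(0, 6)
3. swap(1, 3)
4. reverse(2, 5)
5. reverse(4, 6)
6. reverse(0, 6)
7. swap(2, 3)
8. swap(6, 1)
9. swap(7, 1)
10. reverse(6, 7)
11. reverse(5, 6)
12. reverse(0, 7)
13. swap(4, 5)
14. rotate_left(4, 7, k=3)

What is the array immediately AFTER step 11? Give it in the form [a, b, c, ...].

After 1 (rotate_left(4, 6, k=2)): [A, E, G, C, D, F, B, H]
After 2 (reverse(0, 6)): [B, F, D, C, G, E, A, H]
After 3 (swap(1, 3)): [B, C, D, F, G, E, A, H]
After 4 (reverse(2, 5)): [B, C, E, G, F, D, A, H]
After 5 (reverse(4, 6)): [B, C, E, G, A, D, F, H]
After 6 (reverse(0, 6)): [F, D, A, G, E, C, B, H]
After 7 (swap(2, 3)): [F, D, G, A, E, C, B, H]
After 8 (swap(6, 1)): [F, B, G, A, E, C, D, H]
After 9 (swap(7, 1)): [F, H, G, A, E, C, D, B]
After 10 (reverse(6, 7)): [F, H, G, A, E, C, B, D]
After 11 (reverse(5, 6)): [F, H, G, A, E, B, C, D]

Answer: [F, H, G, A, E, B, C, D]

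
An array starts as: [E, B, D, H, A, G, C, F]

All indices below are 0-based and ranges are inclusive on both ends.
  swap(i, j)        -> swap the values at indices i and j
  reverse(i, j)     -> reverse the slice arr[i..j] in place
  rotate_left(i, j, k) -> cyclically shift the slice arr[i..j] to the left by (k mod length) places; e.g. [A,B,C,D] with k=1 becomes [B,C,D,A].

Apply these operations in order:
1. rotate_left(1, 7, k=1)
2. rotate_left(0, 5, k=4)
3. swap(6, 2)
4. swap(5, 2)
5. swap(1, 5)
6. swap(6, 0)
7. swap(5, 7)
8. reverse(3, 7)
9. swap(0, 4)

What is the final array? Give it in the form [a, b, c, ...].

Answer: [G, F, A, C, E, B, H, D]

Derivation:
After 1 (rotate_left(1, 7, k=1)): [E, D, H, A, G, C, F, B]
After 2 (rotate_left(0, 5, k=4)): [G, C, E, D, H, A, F, B]
After 3 (swap(6, 2)): [G, C, F, D, H, A, E, B]
After 4 (swap(5, 2)): [G, C, A, D, H, F, E, B]
After 5 (swap(1, 5)): [G, F, A, D, H, C, E, B]
After 6 (swap(6, 0)): [E, F, A, D, H, C, G, B]
After 7 (swap(5, 7)): [E, F, A, D, H, B, G, C]
After 8 (reverse(3, 7)): [E, F, A, C, G, B, H, D]
After 9 (swap(0, 4)): [G, F, A, C, E, B, H, D]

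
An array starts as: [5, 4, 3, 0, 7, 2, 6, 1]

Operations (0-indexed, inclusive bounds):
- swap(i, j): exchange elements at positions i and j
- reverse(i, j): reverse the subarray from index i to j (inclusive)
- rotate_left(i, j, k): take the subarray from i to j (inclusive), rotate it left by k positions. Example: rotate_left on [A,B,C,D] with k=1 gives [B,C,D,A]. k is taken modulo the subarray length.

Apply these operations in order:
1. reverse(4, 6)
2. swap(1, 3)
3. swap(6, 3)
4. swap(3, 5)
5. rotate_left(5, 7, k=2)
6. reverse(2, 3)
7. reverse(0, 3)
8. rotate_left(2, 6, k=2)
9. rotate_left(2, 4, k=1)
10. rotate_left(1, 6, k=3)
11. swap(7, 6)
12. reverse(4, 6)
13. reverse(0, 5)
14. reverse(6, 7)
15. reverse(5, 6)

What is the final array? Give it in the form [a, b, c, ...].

After 1 (reverse(4, 6)): [5, 4, 3, 0, 6, 2, 7, 1]
After 2 (swap(1, 3)): [5, 0, 3, 4, 6, 2, 7, 1]
After 3 (swap(6, 3)): [5, 0, 3, 7, 6, 2, 4, 1]
After 4 (swap(3, 5)): [5, 0, 3, 2, 6, 7, 4, 1]
After 5 (rotate_left(5, 7, k=2)): [5, 0, 3, 2, 6, 1, 7, 4]
After 6 (reverse(2, 3)): [5, 0, 2, 3, 6, 1, 7, 4]
After 7 (reverse(0, 3)): [3, 2, 0, 5, 6, 1, 7, 4]
After 8 (rotate_left(2, 6, k=2)): [3, 2, 6, 1, 7, 0, 5, 4]
After 9 (rotate_left(2, 4, k=1)): [3, 2, 1, 7, 6, 0, 5, 4]
After 10 (rotate_left(1, 6, k=3)): [3, 6, 0, 5, 2, 1, 7, 4]
After 11 (swap(7, 6)): [3, 6, 0, 5, 2, 1, 4, 7]
After 12 (reverse(4, 6)): [3, 6, 0, 5, 4, 1, 2, 7]
After 13 (reverse(0, 5)): [1, 4, 5, 0, 6, 3, 2, 7]
After 14 (reverse(6, 7)): [1, 4, 5, 0, 6, 3, 7, 2]
After 15 (reverse(5, 6)): [1, 4, 5, 0, 6, 7, 3, 2]

Answer: [1, 4, 5, 0, 6, 7, 3, 2]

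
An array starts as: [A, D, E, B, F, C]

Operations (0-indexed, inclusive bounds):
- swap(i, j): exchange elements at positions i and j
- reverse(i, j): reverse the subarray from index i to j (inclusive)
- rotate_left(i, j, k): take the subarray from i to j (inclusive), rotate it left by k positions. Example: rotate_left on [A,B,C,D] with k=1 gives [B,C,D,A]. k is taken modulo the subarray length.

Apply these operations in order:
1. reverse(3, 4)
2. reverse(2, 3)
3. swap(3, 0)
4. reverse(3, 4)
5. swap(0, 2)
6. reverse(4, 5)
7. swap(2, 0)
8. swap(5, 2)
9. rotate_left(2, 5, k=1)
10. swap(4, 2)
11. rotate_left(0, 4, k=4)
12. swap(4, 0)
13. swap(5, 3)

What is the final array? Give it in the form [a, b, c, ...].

After 1 (reverse(3, 4)): [A, D, E, F, B, C]
After 2 (reverse(2, 3)): [A, D, F, E, B, C]
After 3 (swap(3, 0)): [E, D, F, A, B, C]
After 4 (reverse(3, 4)): [E, D, F, B, A, C]
After 5 (swap(0, 2)): [F, D, E, B, A, C]
After 6 (reverse(4, 5)): [F, D, E, B, C, A]
After 7 (swap(2, 0)): [E, D, F, B, C, A]
After 8 (swap(5, 2)): [E, D, A, B, C, F]
After 9 (rotate_left(2, 5, k=1)): [E, D, B, C, F, A]
After 10 (swap(4, 2)): [E, D, F, C, B, A]
After 11 (rotate_left(0, 4, k=4)): [B, E, D, F, C, A]
After 12 (swap(4, 0)): [C, E, D, F, B, A]
After 13 (swap(5, 3)): [C, E, D, A, B, F]

Answer: [C, E, D, A, B, F]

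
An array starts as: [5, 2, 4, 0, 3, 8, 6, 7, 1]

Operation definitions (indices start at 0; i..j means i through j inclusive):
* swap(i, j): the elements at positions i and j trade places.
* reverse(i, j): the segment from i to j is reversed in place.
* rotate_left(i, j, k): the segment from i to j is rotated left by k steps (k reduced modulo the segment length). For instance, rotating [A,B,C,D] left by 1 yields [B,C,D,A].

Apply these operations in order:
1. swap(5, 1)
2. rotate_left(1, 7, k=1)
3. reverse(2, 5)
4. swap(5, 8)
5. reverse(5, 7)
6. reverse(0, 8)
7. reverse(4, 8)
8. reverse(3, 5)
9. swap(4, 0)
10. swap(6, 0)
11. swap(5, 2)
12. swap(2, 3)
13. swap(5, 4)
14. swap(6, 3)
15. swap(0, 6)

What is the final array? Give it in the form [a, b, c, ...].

After 1 (swap(5, 1)): [5, 8, 4, 0, 3, 2, 6, 7, 1]
After 2 (rotate_left(1, 7, k=1)): [5, 4, 0, 3, 2, 6, 7, 8, 1]
After 3 (reverse(2, 5)): [5, 4, 6, 2, 3, 0, 7, 8, 1]
After 4 (swap(5, 8)): [5, 4, 6, 2, 3, 1, 7, 8, 0]
After 5 (reverse(5, 7)): [5, 4, 6, 2, 3, 8, 7, 1, 0]
After 6 (reverse(0, 8)): [0, 1, 7, 8, 3, 2, 6, 4, 5]
After 7 (reverse(4, 8)): [0, 1, 7, 8, 5, 4, 6, 2, 3]
After 8 (reverse(3, 5)): [0, 1, 7, 4, 5, 8, 6, 2, 3]
After 9 (swap(4, 0)): [5, 1, 7, 4, 0, 8, 6, 2, 3]
After 10 (swap(6, 0)): [6, 1, 7, 4, 0, 8, 5, 2, 3]
After 11 (swap(5, 2)): [6, 1, 8, 4, 0, 7, 5, 2, 3]
After 12 (swap(2, 3)): [6, 1, 4, 8, 0, 7, 5, 2, 3]
After 13 (swap(5, 4)): [6, 1, 4, 8, 7, 0, 5, 2, 3]
After 14 (swap(6, 3)): [6, 1, 4, 5, 7, 0, 8, 2, 3]
After 15 (swap(0, 6)): [8, 1, 4, 5, 7, 0, 6, 2, 3]

Answer: [8, 1, 4, 5, 7, 0, 6, 2, 3]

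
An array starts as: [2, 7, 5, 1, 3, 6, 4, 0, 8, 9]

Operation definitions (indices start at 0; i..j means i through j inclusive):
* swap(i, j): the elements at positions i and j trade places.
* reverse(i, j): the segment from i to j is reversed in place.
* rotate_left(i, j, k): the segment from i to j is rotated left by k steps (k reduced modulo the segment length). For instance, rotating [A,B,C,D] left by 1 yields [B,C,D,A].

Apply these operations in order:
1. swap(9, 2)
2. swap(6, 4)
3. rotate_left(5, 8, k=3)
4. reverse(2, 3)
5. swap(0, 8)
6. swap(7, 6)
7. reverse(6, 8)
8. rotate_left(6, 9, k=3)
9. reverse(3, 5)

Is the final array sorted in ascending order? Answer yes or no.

Answer: no

Derivation:
After 1 (swap(9, 2)): [2, 7, 9, 1, 3, 6, 4, 0, 8, 5]
After 2 (swap(6, 4)): [2, 7, 9, 1, 4, 6, 3, 0, 8, 5]
After 3 (rotate_left(5, 8, k=3)): [2, 7, 9, 1, 4, 8, 6, 3, 0, 5]
After 4 (reverse(2, 3)): [2, 7, 1, 9, 4, 8, 6, 3, 0, 5]
After 5 (swap(0, 8)): [0, 7, 1, 9, 4, 8, 6, 3, 2, 5]
After 6 (swap(7, 6)): [0, 7, 1, 9, 4, 8, 3, 6, 2, 5]
After 7 (reverse(6, 8)): [0, 7, 1, 9, 4, 8, 2, 6, 3, 5]
After 8 (rotate_left(6, 9, k=3)): [0, 7, 1, 9, 4, 8, 5, 2, 6, 3]
After 9 (reverse(3, 5)): [0, 7, 1, 8, 4, 9, 5, 2, 6, 3]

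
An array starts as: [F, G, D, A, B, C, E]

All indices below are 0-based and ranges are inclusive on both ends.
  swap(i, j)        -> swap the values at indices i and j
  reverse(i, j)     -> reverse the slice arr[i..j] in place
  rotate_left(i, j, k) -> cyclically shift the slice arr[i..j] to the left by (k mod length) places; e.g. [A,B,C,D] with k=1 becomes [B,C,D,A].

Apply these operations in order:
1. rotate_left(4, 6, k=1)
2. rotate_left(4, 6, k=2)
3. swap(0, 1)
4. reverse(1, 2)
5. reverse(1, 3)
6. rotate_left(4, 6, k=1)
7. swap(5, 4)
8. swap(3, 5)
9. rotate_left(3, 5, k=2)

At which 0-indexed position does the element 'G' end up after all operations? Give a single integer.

Answer: 0

Derivation:
After 1 (rotate_left(4, 6, k=1)): [F, G, D, A, C, E, B]
After 2 (rotate_left(4, 6, k=2)): [F, G, D, A, B, C, E]
After 3 (swap(0, 1)): [G, F, D, A, B, C, E]
After 4 (reverse(1, 2)): [G, D, F, A, B, C, E]
After 5 (reverse(1, 3)): [G, A, F, D, B, C, E]
After 6 (rotate_left(4, 6, k=1)): [G, A, F, D, C, E, B]
After 7 (swap(5, 4)): [G, A, F, D, E, C, B]
After 8 (swap(3, 5)): [G, A, F, C, E, D, B]
After 9 (rotate_left(3, 5, k=2)): [G, A, F, D, C, E, B]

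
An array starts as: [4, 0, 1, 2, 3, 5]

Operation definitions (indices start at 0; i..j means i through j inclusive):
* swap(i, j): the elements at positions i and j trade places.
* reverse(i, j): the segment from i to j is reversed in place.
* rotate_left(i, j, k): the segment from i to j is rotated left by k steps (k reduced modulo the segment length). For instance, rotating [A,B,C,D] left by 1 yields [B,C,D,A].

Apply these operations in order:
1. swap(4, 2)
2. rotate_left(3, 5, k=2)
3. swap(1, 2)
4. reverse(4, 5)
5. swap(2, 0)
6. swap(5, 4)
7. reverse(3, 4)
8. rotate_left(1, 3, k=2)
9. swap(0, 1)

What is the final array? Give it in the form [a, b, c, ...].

Answer: [2, 0, 3, 4, 5, 1]

Derivation:
After 1 (swap(4, 2)): [4, 0, 3, 2, 1, 5]
After 2 (rotate_left(3, 5, k=2)): [4, 0, 3, 5, 2, 1]
After 3 (swap(1, 2)): [4, 3, 0, 5, 2, 1]
After 4 (reverse(4, 5)): [4, 3, 0, 5, 1, 2]
After 5 (swap(2, 0)): [0, 3, 4, 5, 1, 2]
After 6 (swap(5, 4)): [0, 3, 4, 5, 2, 1]
After 7 (reverse(3, 4)): [0, 3, 4, 2, 5, 1]
After 8 (rotate_left(1, 3, k=2)): [0, 2, 3, 4, 5, 1]
After 9 (swap(0, 1)): [2, 0, 3, 4, 5, 1]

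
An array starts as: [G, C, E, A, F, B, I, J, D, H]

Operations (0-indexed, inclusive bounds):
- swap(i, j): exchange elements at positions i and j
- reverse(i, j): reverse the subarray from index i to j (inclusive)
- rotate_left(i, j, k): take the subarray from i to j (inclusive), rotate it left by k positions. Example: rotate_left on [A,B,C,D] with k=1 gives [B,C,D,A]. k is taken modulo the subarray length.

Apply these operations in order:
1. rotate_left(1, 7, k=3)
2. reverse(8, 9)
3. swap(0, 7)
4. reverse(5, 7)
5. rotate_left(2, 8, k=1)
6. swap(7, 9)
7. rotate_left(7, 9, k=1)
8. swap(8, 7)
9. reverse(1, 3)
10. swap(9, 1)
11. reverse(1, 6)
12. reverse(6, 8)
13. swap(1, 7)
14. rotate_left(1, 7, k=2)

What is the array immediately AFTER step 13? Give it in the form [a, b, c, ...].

Answer: [A, H, E, G, F, I, B, C, D, J]

Derivation:
After 1 (rotate_left(1, 7, k=3)): [G, F, B, I, J, C, E, A, D, H]
After 2 (reverse(8, 9)): [G, F, B, I, J, C, E, A, H, D]
After 3 (swap(0, 7)): [A, F, B, I, J, C, E, G, H, D]
After 4 (reverse(5, 7)): [A, F, B, I, J, G, E, C, H, D]
After 5 (rotate_left(2, 8, k=1)): [A, F, I, J, G, E, C, H, B, D]
After 6 (swap(7, 9)): [A, F, I, J, G, E, C, D, B, H]
After 7 (rotate_left(7, 9, k=1)): [A, F, I, J, G, E, C, B, H, D]
After 8 (swap(8, 7)): [A, F, I, J, G, E, C, H, B, D]
After 9 (reverse(1, 3)): [A, J, I, F, G, E, C, H, B, D]
After 10 (swap(9, 1)): [A, D, I, F, G, E, C, H, B, J]
After 11 (reverse(1, 6)): [A, C, E, G, F, I, D, H, B, J]
After 12 (reverse(6, 8)): [A, C, E, G, F, I, B, H, D, J]
After 13 (swap(1, 7)): [A, H, E, G, F, I, B, C, D, J]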